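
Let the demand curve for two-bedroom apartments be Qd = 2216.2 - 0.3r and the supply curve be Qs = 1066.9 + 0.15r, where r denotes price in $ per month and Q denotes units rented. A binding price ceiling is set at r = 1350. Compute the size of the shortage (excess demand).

Evaluating both curves at the ceiling price 1350 gives Qd = 1811.2, Qs = 1269.4.
Shortage = Qd - Qs = 1811.2 - 1269.4 = 541.8.

Shortage = 541.8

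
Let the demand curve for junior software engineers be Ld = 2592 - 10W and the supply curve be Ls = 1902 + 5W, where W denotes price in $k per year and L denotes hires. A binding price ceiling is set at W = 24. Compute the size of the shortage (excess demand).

Shortage = 330

Evaluating both curves at the ceiling price 24 gives Ld = 2352, Ls = 2022.
Shortage = Ld - Ls = 2352 - 2022 = 330.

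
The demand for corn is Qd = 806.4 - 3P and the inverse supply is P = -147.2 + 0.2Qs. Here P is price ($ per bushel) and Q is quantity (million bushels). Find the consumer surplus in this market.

In direct form, Qs = 736 + 5P.
Set Qd = Qs: 806.4 - 3P = 736 + 5P, so 70.4 = 8P and P* = 8.8.
From the demand curve, Q* = 806.4 - 3(8.8) = 780.
Demand choke price (Qd = 0): P = 806.4/3 = 268.8. Consumer surplus = ½ × (268.8 - 8.8) × 780 = 101400.

Consumer surplus = 101400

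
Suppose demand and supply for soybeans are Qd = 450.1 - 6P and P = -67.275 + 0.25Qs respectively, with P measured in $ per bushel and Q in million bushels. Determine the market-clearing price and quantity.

Inverting to quantity form: Qs = 269.1 + 4P.
Equating demand and supply, 450.1 - 6P = 269.1 + 4P gives 10P = 181, so P* = 18.1.
From the demand curve, Q* = 450.1 - 6(18.1) = 341.5.

P* = 18.1, Q* = 341.5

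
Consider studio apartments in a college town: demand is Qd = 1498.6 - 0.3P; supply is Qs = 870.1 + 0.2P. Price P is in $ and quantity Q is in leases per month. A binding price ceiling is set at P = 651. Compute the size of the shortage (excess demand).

Shortage = 303

With P fixed at 651, quantity demanded is 1303.3 and quantity supplied is 1000.3.
Shortage = Qd - Qs = 1303.3 - 1000.3 = 303.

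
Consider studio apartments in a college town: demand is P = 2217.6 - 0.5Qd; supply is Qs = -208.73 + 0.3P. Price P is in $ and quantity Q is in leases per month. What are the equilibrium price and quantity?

Rewriting in direct form: Qd = 4435.2 - 2P.
The market clears where 4435.2 - 2P = -208.73 + 0.3P. Rearranging, 2.3P = 4643.93, hence P* = 2019.1.
Substitute back: Q* = 4435.2 - 2(2019.1) = 397.

P* = 2019.1, Q* = 397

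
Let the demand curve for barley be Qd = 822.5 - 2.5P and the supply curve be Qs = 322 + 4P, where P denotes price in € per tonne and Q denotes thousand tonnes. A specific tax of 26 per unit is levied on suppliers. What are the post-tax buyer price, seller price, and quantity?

P_b = 93, P_s = 67, Q = 590

The tax drives a wedge P_b - P_s = 26. Substituting P_s = P_b - 26 into supply: Qs = 218 + 4P_b.
Equate demand and the shifted supply: 822.5 - 2.5P_b = 218 + 4P_b, giving 6.5P_b = 604.5, so P_b = 93.
So P_s = 67 and the quantity traded is Q = 822.5 - 2.5(93) = 590.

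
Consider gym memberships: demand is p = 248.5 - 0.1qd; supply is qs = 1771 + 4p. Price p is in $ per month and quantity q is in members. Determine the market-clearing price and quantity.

Inverting to quantity form: qd = 2485 - 10p.
At equilibrium qd = qs, so 2485 - 10p = 1771 + 4p; collecting terms, 714 = 14p and p* = 51.
From the demand curve, q* = 2485 - 10(51) = 1975.

p* = 51, q* = 1975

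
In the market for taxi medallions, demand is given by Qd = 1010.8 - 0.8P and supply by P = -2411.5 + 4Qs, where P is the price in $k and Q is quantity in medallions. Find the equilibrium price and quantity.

Rewriting in direct form: Qs = 602.875 + 0.25P.
Set Qd = Qs: 1010.8 - 0.8P = 602.875 + 0.25P, so 407.925 = 1.05P and P* = 388.5.
From the demand curve, Q* = 1010.8 - 0.8(388.5) = 700.

P* = 388.5, Q* = 700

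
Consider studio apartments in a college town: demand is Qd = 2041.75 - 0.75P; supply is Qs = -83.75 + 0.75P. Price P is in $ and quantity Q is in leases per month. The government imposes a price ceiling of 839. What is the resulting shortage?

Shortage = 867

Evaluating both curves at the ceiling price 839 gives Qd = 1412.5, Qs = 545.5.
Shortage = Qd - Qs = 1412.5 - 545.5 = 867.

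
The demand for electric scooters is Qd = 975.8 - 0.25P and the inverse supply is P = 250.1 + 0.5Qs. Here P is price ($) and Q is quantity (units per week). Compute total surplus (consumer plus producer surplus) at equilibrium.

Rewriting in direct form: Qs = -500.2 + 2P.
Equating demand and supply, 975.8 - 0.25P = -500.2 + 2P gives 2.25P = 1476, so P* = 656.
Substitute back: Q* = 975.8 - 0.25(656) = 811.8.
Demand choke price = 3903.2; supply choke price = 250.1. CS = ½(3903.2 - 656)(811.8) = 1318038.48; PS = ½(656 - 250.1)(811.8) = 164754.81. Total surplus = 1482793.29.

Total surplus = 1482793.29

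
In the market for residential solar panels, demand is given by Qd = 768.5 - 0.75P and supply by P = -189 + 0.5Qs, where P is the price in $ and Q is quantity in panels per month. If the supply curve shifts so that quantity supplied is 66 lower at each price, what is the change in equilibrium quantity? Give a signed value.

In direct form, Qs = 378 + 2P.
At equilibrium Qd = Qs, so 768.5 - 0.75P = 378 + 2P; collecting terms, 390.5 = 2.75P and P* = 142.
Substitute back: Q* = 768.5 - 0.75(142) = 662.
After the shift, supply is Qs = 312 + 2P.
New equilibrium: 456.5 = 2.75P, so P = 166 and Q = 644.
ΔQ = 644 - 662 = -18.

ΔQ = -18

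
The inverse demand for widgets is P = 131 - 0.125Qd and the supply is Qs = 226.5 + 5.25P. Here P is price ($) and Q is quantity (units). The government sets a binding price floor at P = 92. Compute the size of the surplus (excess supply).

Surplus = 397.5

Rewriting in direct form: Qd = 1048 - 8P.
Evaluating both curves at the floor price 92 gives Qd = 312, Qs = 709.5.
Surplus = Qs - Qd = 709.5 - 312 = 397.5.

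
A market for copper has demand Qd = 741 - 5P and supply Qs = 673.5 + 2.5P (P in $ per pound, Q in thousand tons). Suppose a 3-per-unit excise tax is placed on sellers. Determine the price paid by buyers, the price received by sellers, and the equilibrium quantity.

With a tax of 3 on sellers, they supply based on the net price P_s = P_b - 3, so Qs = 666 + 2.5P_b.
Set Qd = Qs: 741 - 5P_b = 666 + 2.5P_b, so 75 = 7.5P_b and P_b = 10.
So P_s = 7 and the quantity traded is Q = 741 - 5(10) = 691.

P_b = 10, P_s = 7, Q = 691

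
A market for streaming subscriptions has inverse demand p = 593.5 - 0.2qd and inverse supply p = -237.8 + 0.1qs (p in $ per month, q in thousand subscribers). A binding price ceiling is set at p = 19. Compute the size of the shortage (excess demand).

Shortage = 304.5

Inverting to quantity form: qd = 2967.5 - 5p and qs = 2378 + 10p.
Evaluating both curves at the ceiling price 19 gives qd = 2872.5, qs = 2568.
Shortage = qd - qs = 2872.5 - 2568 = 304.5.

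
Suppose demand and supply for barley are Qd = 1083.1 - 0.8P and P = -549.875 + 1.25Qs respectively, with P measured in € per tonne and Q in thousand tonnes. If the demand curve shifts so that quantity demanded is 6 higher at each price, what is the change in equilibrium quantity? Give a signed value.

ΔQ = 3

Inverting to quantity form: Qs = 439.9 + 0.8P.
The market clears where 1083.1 - 0.8P = 439.9 + 0.8P. Rearranging, 1.6P = 643.2, hence P* = 402.
From the demand curve, Q* = 1083.1 - 0.8(402) = 761.5.
After the shift, demand is Qd = 1089.1 - 0.8P.
New equilibrium: 649.2 = 1.6P, so P = 405.75 and Q = 764.5.
ΔQ = 764.5 - 761.5 = 3.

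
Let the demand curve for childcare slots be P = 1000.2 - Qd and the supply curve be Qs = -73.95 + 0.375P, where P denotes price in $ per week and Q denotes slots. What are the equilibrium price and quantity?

In direct form, Qd = 1000.2 - P.
The market clears where 1000.2 - P = -73.95 + 0.375P. Rearranging, 1.375P = 1074.15, hence P* = 781.2.
Plugging P* into demand: Q* = 1000.2 - 781.2 = 219.

P* = 781.2, Q* = 219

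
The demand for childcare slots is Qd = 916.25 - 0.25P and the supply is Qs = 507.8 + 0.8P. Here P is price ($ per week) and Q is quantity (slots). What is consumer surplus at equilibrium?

Consumer surplus = 1341522

Set Qd = Qs: 916.25 - 0.25P = 507.8 + 0.8P, so 408.45 = 1.05P and P* = 389.
Then Q* = 916.25 - 0.25(389) = 819.
Demand choke price (Qd = 0): P = 916.25/0.25 = 3665. Consumer surplus = ½ × (3665 - 389) × 819 = 1341522.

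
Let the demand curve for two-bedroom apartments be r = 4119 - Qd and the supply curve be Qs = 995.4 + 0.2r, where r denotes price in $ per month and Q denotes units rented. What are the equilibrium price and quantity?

Solving each curve for Q: Qd = 4119 - r.
At equilibrium Qd = Qs, so 4119 - r = 995.4 + 0.2r; collecting terms, 3123.6 = 1.2r and r* = 2603.
Then Q* = 4119 - 2603 = 1516.

r* = 2603, Q* = 1516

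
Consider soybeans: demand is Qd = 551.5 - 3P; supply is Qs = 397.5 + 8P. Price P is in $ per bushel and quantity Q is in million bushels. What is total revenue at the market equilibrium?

Total revenue = 7133

At equilibrium Qd = Qs, so 551.5 - 3P = 397.5 + 8P; collecting terms, 154 = 11P and P* = 14.
Substitute back: Q* = 551.5 - 3(14) = 509.5.
Total revenue = P* × Q* = 14 × 509.5 = 7133.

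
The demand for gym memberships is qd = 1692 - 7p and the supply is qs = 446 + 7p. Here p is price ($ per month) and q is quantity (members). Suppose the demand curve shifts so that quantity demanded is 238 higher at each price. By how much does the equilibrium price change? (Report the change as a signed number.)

Δp = 17

At equilibrium qd = qs, so 1692 - 7p = 446 + 7p; collecting terms, 1246 = 14p and p* = 89.
Plugging p* into demand: q* = 1692 - 7(89) = 1069.
After the shift, demand is qd = 1930 - 7p.
New equilibrium: 1484 = 14p, so p = 106 and q = 1188.
Δp = 106 - 89 = 17.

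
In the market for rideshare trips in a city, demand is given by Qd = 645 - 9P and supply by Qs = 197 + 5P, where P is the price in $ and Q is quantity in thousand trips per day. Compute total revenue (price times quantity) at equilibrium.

At equilibrium Qd = Qs, so 645 - 9P = 197 + 5P; collecting terms, 448 = 14P and P* = 32.
Substitute back: Q* = 645 - 9(32) = 357.
Total revenue = P* × Q* = 32 × 357 = 11424.

Total revenue = 11424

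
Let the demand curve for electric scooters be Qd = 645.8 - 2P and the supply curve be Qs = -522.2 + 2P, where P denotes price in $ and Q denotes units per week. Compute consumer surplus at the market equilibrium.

The market clears where 645.8 - 2P = -522.2 + 2P. Rearranging, 4P = 1168, hence P* = 292.
From the demand curve, Q* = 645.8 - 2(292) = 61.8.
Demand choke price (Qd = 0): P = 645.8/2 = 322.9. Consumer surplus = ½ × (322.9 - 292) × 61.8 = 954.81.

Consumer surplus = 954.81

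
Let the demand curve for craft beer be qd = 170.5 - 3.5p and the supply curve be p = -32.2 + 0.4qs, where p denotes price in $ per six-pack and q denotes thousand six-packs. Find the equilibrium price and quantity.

p* = 15, q* = 118

Inverting to quantity form: qs = 80.5 + 2.5p.
At equilibrium qd = qs, so 170.5 - 3.5p = 80.5 + 2.5p; collecting terms, 90 = 6p and p* = 15.
From the demand curve, q* = 170.5 - 3.5(15) = 118.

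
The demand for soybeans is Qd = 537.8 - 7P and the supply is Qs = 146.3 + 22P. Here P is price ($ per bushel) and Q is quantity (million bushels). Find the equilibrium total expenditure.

Total expenditure = 5984.55

The market clears where 537.8 - 7P = 146.3 + 22P. Rearranging, 29P = 391.5, hence P* = 13.5.
From the demand curve, Q* = 537.8 - 7(13.5) = 443.3.
Total expenditure = P* × Q* = 13.5 × 443.3 = 5984.55.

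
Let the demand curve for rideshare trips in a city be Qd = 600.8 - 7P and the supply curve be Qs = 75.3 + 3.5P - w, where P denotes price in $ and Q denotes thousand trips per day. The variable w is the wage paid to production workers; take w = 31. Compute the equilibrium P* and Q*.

With w = 31, supply is Qs = 44.3 + 3.5P.
The market clears where 600.8 - 7P = 44.3 + 3.5P. Rearranging, 10.5P = 556.5, hence P* = 53.
From the demand curve, Q* = 600.8 - 7(53) = 229.8.

P* = 53, Q* = 229.8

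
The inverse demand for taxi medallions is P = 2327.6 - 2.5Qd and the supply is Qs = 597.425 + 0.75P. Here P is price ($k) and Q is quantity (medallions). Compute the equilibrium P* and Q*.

P* = 290.1, Q* = 815

Solving each curve for Q: Qd = 931.04 - 0.4P.
Equating demand and supply, 931.04 - 0.4P = 597.425 + 0.75P gives 1.15P = 333.615, so P* = 290.1.
Then Q* = 931.04 - 0.4(290.1) = 815.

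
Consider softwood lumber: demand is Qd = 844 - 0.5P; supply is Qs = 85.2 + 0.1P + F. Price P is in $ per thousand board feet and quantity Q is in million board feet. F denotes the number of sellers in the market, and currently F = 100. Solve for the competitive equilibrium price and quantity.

P* = 1098, Q* = 295

With F = 100, supply is Qs = 185.2 + 0.1P.
The market clears where 844 - 0.5P = 185.2 + 0.1P. Rearranging, 0.6P = 658.8, hence P* = 1098.
Plugging P* into demand: Q* = 844 - 0.5(1098) = 295.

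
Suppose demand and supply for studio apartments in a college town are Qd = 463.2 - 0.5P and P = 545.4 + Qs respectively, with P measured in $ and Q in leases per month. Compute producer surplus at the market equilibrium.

Producer surplus = 8064.5

Rewriting in direct form: Qs = -545.4 + P.
Set Qd = Qs: 463.2 - 0.5P = -545.4 + P, so 1008.6 = 1.5P and P* = 672.4.
Substitute back: Q* = 463.2 - 0.5(672.4) = 127.
Supply choke price (Qs = 0): P = 545.4. Producer surplus = ½ × (672.4 - 545.4) × 127 = 8064.5.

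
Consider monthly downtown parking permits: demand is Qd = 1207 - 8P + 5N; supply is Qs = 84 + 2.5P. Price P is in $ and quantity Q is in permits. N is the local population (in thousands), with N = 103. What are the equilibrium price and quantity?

With N = 103, demand is Qd = 1722 - 8P.
The market clears where 1722 - 8P = 84 + 2.5P. Rearranging, 10.5P = 1638, hence P* = 156.
Plugging P* into demand: Q* = 1722 - 8(156) = 474.

P* = 156, Q* = 474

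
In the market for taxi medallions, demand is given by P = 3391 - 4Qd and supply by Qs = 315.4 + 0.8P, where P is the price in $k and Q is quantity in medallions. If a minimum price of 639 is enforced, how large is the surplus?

Surplus = 138.6

Inverting to quantity form: Qd = 847.75 - 0.25P.
At P = 639: Qd = 688 and Qs = 826.6.
Surplus = Qs - Qd = 826.6 - 688 = 138.6.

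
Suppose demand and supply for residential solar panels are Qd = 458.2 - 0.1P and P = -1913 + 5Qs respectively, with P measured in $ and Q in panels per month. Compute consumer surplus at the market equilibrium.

Consumer surplus = 937445

Solving each curve for Q: Qs = 382.6 + 0.2P.
Equating demand and supply, 458.2 - 0.1P = 382.6 + 0.2P gives 0.3P = 75.6, so P* = 252.
Then Q* = 458.2 - 0.1(252) = 433.
Demand choke price (Qd = 0): P = 458.2/0.1 = 4582. Consumer surplus = ½ × (4582 - 252) × 433 = 937445.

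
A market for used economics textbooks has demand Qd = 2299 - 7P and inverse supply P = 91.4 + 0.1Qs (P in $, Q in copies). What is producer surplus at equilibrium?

Producer surplus = 47628.8

Rewriting in direct form: Qs = -914 + 10P.
At equilibrium Qd = Qs, so 2299 - 7P = -914 + 10P; collecting terms, 3213 = 17P and P* = 189.
Then Q* = 2299 - 7(189) = 976.
Supply choke price (Qs = 0): P = 91.4. Producer surplus = ½ × (189 - 91.4) × 976 = 47628.8.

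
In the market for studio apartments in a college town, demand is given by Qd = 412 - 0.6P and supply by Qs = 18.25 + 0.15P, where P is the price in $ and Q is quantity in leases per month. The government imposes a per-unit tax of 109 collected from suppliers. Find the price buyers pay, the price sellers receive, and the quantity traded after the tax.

Suppliers keep P_s = P_b - 109 per unit, so supply in terms of the buyer price is Qs = 1.9 + 0.15P_b.
Market clearing requires 412 - 0.6P_b = 1.9 + 0.15P_b; hence 410.1 = 0.75P_b and P_b = 546.8.
So P_s = 437.8 and the quantity traded is Q = 412 - 0.6(546.8) = 83.92.

P_b = 546.8, P_s = 437.8, Q = 83.92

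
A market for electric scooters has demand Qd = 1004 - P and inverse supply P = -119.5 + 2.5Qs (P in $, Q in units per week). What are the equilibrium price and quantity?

Inverting to quantity form: Qs = 47.8 + 0.4P.
The market clears where 1004 - P = 47.8 + 0.4P. Rearranging, 1.4P = 956.2, hence P* = 683.
From the demand curve, Q* = 1004 - 683 = 321.

P* = 683, Q* = 321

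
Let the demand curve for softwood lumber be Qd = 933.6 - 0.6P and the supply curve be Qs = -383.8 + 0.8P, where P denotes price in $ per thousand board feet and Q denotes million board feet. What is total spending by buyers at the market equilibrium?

Equating demand and supply, 933.6 - 0.6P = -383.8 + 0.8P gives 1.4P = 1317.4, so P* = 941.
From the demand curve, Q* = 933.6 - 0.6(941) = 369.
Total spending by buyers = P* × Q* = 941 × 369 = 347229.

Total spending by buyers = 347229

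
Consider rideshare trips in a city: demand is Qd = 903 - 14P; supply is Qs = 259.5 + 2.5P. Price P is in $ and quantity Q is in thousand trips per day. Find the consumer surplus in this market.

Consumer surplus = 4551.75

The market clears where 903 - 14P = 259.5 + 2.5P. Rearranging, 16.5P = 643.5, hence P* = 39.
Plugging P* into demand: Q* = 903 - 14(39) = 357.
Demand choke price (Qd = 0): P = 903/14 = 64.5. Consumer surplus = ½ × (64.5 - 39) × 357 = 4551.75.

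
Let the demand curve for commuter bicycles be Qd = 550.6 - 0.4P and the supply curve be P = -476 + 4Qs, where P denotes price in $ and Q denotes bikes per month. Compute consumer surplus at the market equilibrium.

Rewriting in direct form: Qs = 119 + 0.25P.
The market clears where 550.6 - 0.4P = 119 + 0.25P. Rearranging, 0.65P = 431.6, hence P* = 664.
Then Q* = 550.6 - 0.4(664) = 285.
Demand choke price (Qd = 0): P = 550.6/0.4 = 1376.5. Consumer surplus = ½ × (1376.5 - 664) × 285 = 101531.25.

Consumer surplus = 101531.25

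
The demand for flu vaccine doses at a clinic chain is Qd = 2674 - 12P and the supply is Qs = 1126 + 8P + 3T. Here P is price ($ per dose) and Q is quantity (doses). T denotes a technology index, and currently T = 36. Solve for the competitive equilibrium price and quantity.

With T = 36, supply is Qs = 1234 + 8P.
At equilibrium Qd = Qs, so 2674 - 12P = 1234 + 8P; collecting terms, 1440 = 20P and P* = 72.
Plugging P* into demand: Q* = 2674 - 12(72) = 1810.

P* = 72, Q* = 1810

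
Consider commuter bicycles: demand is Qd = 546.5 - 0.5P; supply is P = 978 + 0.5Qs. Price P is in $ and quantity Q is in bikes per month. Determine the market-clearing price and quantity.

P* = 1001, Q* = 46

Rewriting in direct form: Qs = -1956 + 2P.
Equating demand and supply, 546.5 - 0.5P = -1956 + 2P gives 2.5P = 2502.5, so P* = 1001.
Substitute back: Q* = 546.5 - 0.5(1001) = 46.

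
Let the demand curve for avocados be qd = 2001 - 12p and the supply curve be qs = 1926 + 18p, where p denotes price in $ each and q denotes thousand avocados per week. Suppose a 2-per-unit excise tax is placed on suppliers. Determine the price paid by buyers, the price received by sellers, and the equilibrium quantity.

Suppliers keep p_s = p_b - 2 per unit, so supply in terms of the buyer price is qs = 1890 + 18p_b.
Equate demand and the shifted supply: 2001 - 12p_b = 1890 + 18p_b, giving 30p_b = 111, so p_b = 3.7.
So p_s = 1.7 and the quantity traded is q = 2001 - 12(3.7) = 1956.6.

p_b = 3.7, p_s = 1.7, q = 1956.6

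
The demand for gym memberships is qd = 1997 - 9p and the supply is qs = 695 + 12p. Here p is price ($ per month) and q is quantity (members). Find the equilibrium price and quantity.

Set qd = qs: 1997 - 9p = 695 + 12p, so 1302 = 21p and p* = 62.
Plugging p* into demand: q* = 1997 - 9(62) = 1439.

p* = 62, q* = 1439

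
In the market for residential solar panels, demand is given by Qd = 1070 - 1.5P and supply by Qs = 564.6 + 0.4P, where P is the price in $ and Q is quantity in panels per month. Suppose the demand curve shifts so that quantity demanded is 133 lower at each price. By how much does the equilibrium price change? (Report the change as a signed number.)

ΔP = -70

Equating demand and supply, 1070 - 1.5P = 564.6 + 0.4P gives 1.9P = 505.4, so P* = 266.
From the demand curve, Q* = 1070 - 1.5(266) = 671.
After the shift, demand is Qd = 937 - 1.5P.
Re-solving, 1.9P = 372.4 gives P = 196 and Q = 643.
ΔP = 196 - 266 = -70.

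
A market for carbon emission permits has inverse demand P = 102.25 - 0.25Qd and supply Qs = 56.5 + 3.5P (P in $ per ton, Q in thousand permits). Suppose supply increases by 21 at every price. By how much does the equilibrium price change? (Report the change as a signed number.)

ΔP = -2.8

Solving each curve for Q: Qd = 409 - 4P.
Equating demand and supply, 409 - 4P = 56.5 + 3.5P gives 7.5P = 352.5, so P* = 47.
From the demand curve, Q* = 409 - 4(47) = 221.
After the shift, supply is Qs = 77.5 + 3.5P.
New equilibrium: 331.5 = 7.5P, so P = 44.2 and Q = 232.2.
ΔP = 44.2 - 47 = -2.8.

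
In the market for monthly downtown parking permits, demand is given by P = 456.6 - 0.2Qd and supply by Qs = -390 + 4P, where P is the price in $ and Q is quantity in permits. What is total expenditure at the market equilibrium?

In direct form, Qd = 2283 - 5P.
The market clears where 2283 - 5P = -390 + 4P. Rearranging, 9P = 2673, hence P* = 297.
Substitute back: Q* = 2283 - 5(297) = 798.
Total expenditure = P* × Q* = 297 × 798 = 237006.

Total expenditure = 237006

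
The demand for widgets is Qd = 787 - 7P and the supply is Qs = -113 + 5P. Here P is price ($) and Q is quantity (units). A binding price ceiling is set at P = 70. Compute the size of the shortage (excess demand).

Shortage = 60

At P = 70: Qd = 297 and Qs = 237.
Shortage = Qd - Qs = 297 - 237 = 60.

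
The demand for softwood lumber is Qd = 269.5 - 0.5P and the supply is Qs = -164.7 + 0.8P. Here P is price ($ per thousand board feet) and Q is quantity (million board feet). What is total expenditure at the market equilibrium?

Total expenditure = 34235

Set Qd = Qs: 269.5 - 0.5P = -164.7 + 0.8P, so 434.2 = 1.3P and P* = 334.
From the demand curve, Q* = 269.5 - 0.5(334) = 102.5.
Total expenditure = P* × Q* = 334 × 102.5 = 34235.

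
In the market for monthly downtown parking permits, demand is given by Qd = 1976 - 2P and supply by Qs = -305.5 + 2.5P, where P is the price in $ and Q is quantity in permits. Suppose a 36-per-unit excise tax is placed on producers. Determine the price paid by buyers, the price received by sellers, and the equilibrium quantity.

P_b = 527, P_s = 491, Q = 922

The tax drives a wedge P_b - P_s = 36. Substituting P_s = P_b - 36 into supply: Qs = -395.5 + 2.5P_b.
Market clearing requires 1976 - 2P_b = -395.5 + 2.5P_b; hence 2371.5 = 4.5P_b and P_b = 527.
Then P_s = 527 - 36 = 491 and Q = 1976 - 2(527) = 922.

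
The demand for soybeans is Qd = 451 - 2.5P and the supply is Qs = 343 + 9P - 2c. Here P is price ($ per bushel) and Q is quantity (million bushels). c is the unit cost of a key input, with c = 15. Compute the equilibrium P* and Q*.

P* = 12, Q* = 421

With c = 15, supply is Qs = 313 + 9P.
At equilibrium Qd = Qs, so 451 - 2.5P = 313 + 9P; collecting terms, 138 = 11.5P and P* = 12.
Then Q* = 451 - 2.5(12) = 421.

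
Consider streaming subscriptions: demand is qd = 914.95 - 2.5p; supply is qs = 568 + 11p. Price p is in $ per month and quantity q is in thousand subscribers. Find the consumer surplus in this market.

At equilibrium qd = qs, so 914.95 - 2.5p = 568 + 11p; collecting terms, 346.95 = 13.5p and p* = 25.7.
Substitute back: q* = 914.95 - 2.5(25.7) = 850.7.
Demand choke price (qd = 0): p = 914.95/2.5 = 365.98. Consumer surplus = ½ × (365.98 - 25.7) × 850.7 = 144738.098.

Consumer surplus = 144738.098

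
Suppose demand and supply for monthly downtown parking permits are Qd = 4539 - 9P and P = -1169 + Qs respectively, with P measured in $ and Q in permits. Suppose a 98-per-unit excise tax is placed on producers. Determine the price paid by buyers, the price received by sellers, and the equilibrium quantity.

P_b = 346.8, P_s = 248.8, Q = 1417.8

Inverting to quantity form: Qs = 1169 + P.
The tax drives a wedge P_b - P_s = 98. Substituting P_s = P_b - 98 into supply: Qs = 1071 + P_b.
Equate demand and the shifted supply: 4539 - 9P_b = 1071 + P_b, giving 10P_b = 3468, so P_b = 346.8.
Then P_s = 346.8 - 98 = 248.8 and Q = 4539 - 9(346.8) = 1417.8.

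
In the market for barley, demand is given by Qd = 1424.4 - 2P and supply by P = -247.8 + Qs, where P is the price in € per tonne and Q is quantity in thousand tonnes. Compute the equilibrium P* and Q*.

P* = 392.2, Q* = 640

Inverting to quantity form: Qs = 247.8 + P.
At equilibrium Qd = Qs, so 1424.4 - 2P = 247.8 + P; collecting terms, 1176.6 = 3P and P* = 392.2.
Substitute back: Q* = 1424.4 - 2(392.2) = 640.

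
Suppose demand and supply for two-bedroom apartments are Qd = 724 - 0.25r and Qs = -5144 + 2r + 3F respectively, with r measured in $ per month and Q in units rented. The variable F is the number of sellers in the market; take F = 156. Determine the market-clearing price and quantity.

With F = 156, supply is Qs = -4676 + 2r.
The market clears where 724 - 0.25r = -4676 + 2r. Rearranging, 2.25r = 5400, hence r* = 2400.
From the demand curve, Q* = 724 - 0.25(2400) = 124.

r* = 2400, Q* = 124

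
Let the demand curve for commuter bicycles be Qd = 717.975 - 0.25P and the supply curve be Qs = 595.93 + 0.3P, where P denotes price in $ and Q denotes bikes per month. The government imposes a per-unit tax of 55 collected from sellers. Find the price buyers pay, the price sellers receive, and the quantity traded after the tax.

P_b = 251.9, P_s = 196.9, Q = 655

Sellers keep P_s = P_b - 55 per unit, so supply in terms of the buyer price is Qs = 579.43 + 0.3P_b.
Market clearing requires 717.975 - 0.25P_b = 579.43 + 0.3P_b; hence 138.545 = 0.55P_b and P_b = 251.9.
So P_s = 196.9 and the quantity traded is Q = 717.975 - 0.25(251.9) = 655.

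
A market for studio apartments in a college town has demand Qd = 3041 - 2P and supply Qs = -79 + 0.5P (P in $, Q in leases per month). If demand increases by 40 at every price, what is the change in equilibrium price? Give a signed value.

ΔP = 16

Set Qd = Qs: 3041 - 2P = -79 + 0.5P, so 3120 = 2.5P and P* = 1248.
From the demand curve, Q* = 3041 - 2(1248) = 545.
After the shift, demand is Qd = 3081 - 2P.
Re-solving, 2.5P = 3160 gives P = 1264 and Q = 553.
ΔP = 1264 - 1248 = 16.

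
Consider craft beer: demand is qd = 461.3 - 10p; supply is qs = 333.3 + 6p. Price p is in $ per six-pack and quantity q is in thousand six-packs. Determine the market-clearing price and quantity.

p* = 8, q* = 381.3

The market clears where 461.3 - 10p = 333.3 + 6p. Rearranging, 16p = 128, hence p* = 8.
Substitute back: q* = 461.3 - 10(8) = 381.3.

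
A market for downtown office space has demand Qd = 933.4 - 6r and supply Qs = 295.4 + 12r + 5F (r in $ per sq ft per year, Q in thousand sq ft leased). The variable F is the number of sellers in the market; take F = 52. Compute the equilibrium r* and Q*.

r* = 21, Q* = 807.4

With F = 52, supply is Qs = 555.4 + 12r.
Set Qd = Qs: 933.4 - 6r = 555.4 + 12r, so 378 = 18r and r* = 21.
Substitute back: Q* = 933.4 - 6(21) = 807.4.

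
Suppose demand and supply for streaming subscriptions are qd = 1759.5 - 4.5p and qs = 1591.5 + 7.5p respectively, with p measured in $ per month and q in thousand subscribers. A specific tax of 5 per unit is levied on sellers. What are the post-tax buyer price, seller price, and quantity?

p_b = 17.125, p_s = 12.125, q = 1682.4375

With a tax of 5 on sellers, they supply based on the net price p_s = p_b - 5, so qs = 1554 + 7.5p_b.
Market clearing requires 1759.5 - 4.5p_b = 1554 + 7.5p_b; hence 205.5 = 12p_b and p_b = 17.125.
So p_s = 12.125 and the quantity traded is q = 1759.5 - 4.5(17.125) = 1682.4375.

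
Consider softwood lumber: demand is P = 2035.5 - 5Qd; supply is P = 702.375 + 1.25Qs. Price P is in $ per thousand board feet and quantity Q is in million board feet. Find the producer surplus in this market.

Producer surplus = 28435.55625

Solving each curve for Q: Qd = 407.1 - 0.2P and Qs = -561.9 + 0.8P.
The market clears where 407.1 - 0.2P = -561.9 + 0.8P. Rearranging, P = 969, hence P* = 969.
From the demand curve, Q* = 407.1 - 0.2(969) = 213.3.
Supply choke price (Qs = 0): P = 702.375. Producer surplus = ½ × (969 - 702.375) × 213.3 = 28435.55625.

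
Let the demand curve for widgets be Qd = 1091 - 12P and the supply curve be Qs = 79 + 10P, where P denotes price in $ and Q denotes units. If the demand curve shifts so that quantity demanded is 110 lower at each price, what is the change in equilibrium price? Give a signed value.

Equating demand and supply, 1091 - 12P = 79 + 10P gives 22P = 1012, so P* = 46.
Then Q* = 1091 - 12(46) = 539.
After the shift, demand is Qd = 981 - 12P.
The new intersection has 902 = 22P, i.e. P = 41, Q = 489.
ΔP = 41 - 46 = -5.

ΔP = -5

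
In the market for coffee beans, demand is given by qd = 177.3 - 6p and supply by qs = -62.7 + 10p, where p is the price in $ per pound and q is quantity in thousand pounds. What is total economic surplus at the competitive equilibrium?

Total surplus = 1016.172

Set qd = qs: 177.3 - 6p = -62.7 + 10p, so 240 = 16p and p* = 15.
Substitute back: q* = 177.3 - 6(15) = 87.3.
Demand choke price = 29.55; supply choke price = 6.27. CS = ½(29.55 - 15)(87.3) = 635.1075; PS = ½(15 - 6.27)(87.3) = 381.0645. Total surplus = 1016.172.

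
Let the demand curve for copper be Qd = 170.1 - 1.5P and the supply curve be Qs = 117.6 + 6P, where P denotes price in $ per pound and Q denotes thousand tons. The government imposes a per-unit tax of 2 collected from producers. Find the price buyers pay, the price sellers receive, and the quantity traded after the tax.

Producers keep P_s = P_b - 2 per unit, so supply in terms of the buyer price is Qs = 105.6 + 6P_b.
Set Qd = Qs: 170.1 - 1.5P_b = 105.6 + 6P_b, so 64.5 = 7.5P_b and P_b = 8.6.
So P_s = 6.6 and the quantity traded is Q = 170.1 - 1.5(8.6) = 157.2.

P_b = 8.6, P_s = 6.6, Q = 157.2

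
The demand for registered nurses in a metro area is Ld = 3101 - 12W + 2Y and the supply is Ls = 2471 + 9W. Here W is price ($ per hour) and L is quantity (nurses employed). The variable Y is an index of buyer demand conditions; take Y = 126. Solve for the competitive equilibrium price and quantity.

With Y = 126, demand is Ld = 3353 - 12W.
Equating demand and supply, 3353 - 12W = 2471 + 9W gives 21W = 882, so W* = 42.
Plugging W* into demand: L* = 3353 - 12(42) = 2849.

W* = 42, L* = 2849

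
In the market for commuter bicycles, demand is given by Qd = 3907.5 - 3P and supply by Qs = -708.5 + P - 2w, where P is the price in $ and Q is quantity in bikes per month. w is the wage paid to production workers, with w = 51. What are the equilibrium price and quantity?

With w = 51, supply is Qs = -810.5 + P.
Equating demand and supply, 3907.5 - 3P = -810.5 + P gives 4P = 4718, so P* = 1179.5.
From the demand curve, Q* = 3907.5 - 3(1179.5) = 369.

P* = 1179.5, Q* = 369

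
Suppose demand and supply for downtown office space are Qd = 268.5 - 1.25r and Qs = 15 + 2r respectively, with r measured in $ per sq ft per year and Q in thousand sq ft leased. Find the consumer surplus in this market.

The market clears where 268.5 - 1.25r = 15 + 2r. Rearranging, 3.25r = 253.5, hence r* = 78.
Then Q* = 268.5 - 1.25(78) = 171.
Demand choke price (Qd = 0): r = 268.5/1.25 = 214.8. Consumer surplus = ½ × (214.8 - 78) × 171 = 11696.4.

Consumer surplus = 11696.4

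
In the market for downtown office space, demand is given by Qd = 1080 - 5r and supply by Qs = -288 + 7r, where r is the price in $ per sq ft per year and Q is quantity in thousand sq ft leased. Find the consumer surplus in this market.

Consumer surplus = 26010

The market clears where 1080 - 5r = -288 + 7r. Rearranging, 12r = 1368, hence r* = 114.
From the demand curve, Q* = 1080 - 5(114) = 510.
Demand choke price (Qd = 0): r = 1080/5 = 216. Consumer surplus = ½ × (216 - 114) × 510 = 26010.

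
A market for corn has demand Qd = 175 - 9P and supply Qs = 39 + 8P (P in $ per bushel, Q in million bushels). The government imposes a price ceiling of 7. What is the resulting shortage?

With P fixed at 7, quantity demanded is 112 and quantity supplied is 95.
Shortage = Qd - Qs = 112 - 95 = 17.

Shortage = 17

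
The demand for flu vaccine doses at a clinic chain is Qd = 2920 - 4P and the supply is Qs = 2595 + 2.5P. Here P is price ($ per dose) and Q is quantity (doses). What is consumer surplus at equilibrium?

Consumer surplus = 924800

At equilibrium Qd = Qs, so 2920 - 4P = 2595 + 2.5P; collecting terms, 325 = 6.5P and P* = 50.
Plugging P* into demand: Q* = 2920 - 4(50) = 2720.
Demand choke price (Qd = 0): P = 2920/4 = 730. Consumer surplus = ½ × (730 - 50) × 2720 = 924800.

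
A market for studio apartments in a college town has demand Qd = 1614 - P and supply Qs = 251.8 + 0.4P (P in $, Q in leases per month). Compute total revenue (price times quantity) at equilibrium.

The market clears where 1614 - P = 251.8 + 0.4P. Rearranging, 1.4P = 1362.2, hence P* = 973.
From the demand curve, Q* = 1614 - 973 = 641.
Total revenue = P* × Q* = 973 × 641 = 623693.

Total revenue = 623693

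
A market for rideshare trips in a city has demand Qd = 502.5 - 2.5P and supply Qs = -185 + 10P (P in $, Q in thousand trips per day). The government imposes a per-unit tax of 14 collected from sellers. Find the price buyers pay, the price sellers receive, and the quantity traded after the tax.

P_b = 66.2, P_s = 52.2, Q = 337

With a tax of 14 on sellers, they supply based on the net price P_s = P_b - 14, so Qs = -325 + 10P_b.
Set Qd = Qs: 502.5 - 2.5P_b = -325 + 10P_b, so 827.5 = 12.5P_b and P_b = 66.2.
So P_s = 52.2 and the quantity traded is Q = 502.5 - 2.5(66.2) = 337.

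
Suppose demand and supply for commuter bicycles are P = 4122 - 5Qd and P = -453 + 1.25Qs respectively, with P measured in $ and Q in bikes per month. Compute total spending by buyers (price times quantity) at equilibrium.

Total spending by buyers = 338184

In direct form, Qd = 824.4 - 0.2P and Qs = 362.4 + 0.8P.
The market clears where 824.4 - 0.2P = 362.4 + 0.8P. Rearranging, P = 462, hence P* = 462.
Then Q* = 824.4 - 0.2(462) = 732.
Total spending by buyers = P* × Q* = 462 × 732 = 338184.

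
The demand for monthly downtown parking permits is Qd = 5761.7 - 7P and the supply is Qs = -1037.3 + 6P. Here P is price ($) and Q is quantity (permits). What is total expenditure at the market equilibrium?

Total expenditure = 1098666.1

Equating demand and supply, 5761.7 - 7P = -1037.3 + 6P gives 13P = 6799, so P* = 523.
Plugging P* into demand: Q* = 5761.7 - 7(523) = 2100.7.
Total expenditure = P* × Q* = 523 × 2100.7 = 1098666.1.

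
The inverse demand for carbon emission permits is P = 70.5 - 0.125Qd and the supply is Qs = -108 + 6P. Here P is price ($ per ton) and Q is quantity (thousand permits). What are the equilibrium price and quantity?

Inverting to quantity form: Qd = 564 - 8P.
Set Qd = Qs: 564 - 8P = -108 + 6P, so 672 = 14P and P* = 48.
Then Q* = 564 - 8(48) = 180.

P* = 48, Q* = 180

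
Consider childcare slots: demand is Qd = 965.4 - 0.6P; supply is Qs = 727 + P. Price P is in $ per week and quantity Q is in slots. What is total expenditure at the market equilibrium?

The market clears where 965.4 - 0.6P = 727 + P. Rearranging, 1.6P = 238.4, hence P* = 149.
From the demand curve, Q* = 965.4 - 0.6(149) = 876.
Total expenditure = P* × Q* = 149 × 876 = 130524.

Total expenditure = 130524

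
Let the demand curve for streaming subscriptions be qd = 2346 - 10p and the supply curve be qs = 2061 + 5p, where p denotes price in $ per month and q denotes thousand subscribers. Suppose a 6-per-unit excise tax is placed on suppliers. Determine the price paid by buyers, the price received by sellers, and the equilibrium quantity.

With a tax of 6 on suppliers, they supply based on the net price p_s = p_b - 6, so qs = 2031 + 5p_b.
Set qd = qs: 2346 - 10p_b = 2031 + 5p_b, so 315 = 15p_b and p_b = 21.
So p_s = 15 and the quantity traded is q = 2346 - 10(21) = 2136.

p_b = 21, p_s = 15, q = 2136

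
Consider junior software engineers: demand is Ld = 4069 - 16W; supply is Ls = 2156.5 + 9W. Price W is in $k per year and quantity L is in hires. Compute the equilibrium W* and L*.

At equilibrium Ld = Ls, so 4069 - 16W = 2156.5 + 9W; collecting terms, 1912.5 = 25W and W* = 76.5.
Then L* = 4069 - 16(76.5) = 2845.

W* = 76.5, L* = 2845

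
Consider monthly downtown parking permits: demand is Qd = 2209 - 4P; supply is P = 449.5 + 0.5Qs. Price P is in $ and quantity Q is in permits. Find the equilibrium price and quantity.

Solving each curve for Q: Qs = -899 + 2P.
At equilibrium Qd = Qs, so 2209 - 4P = -899 + 2P; collecting terms, 3108 = 6P and P* = 518.
Plugging P* into demand: Q* = 2209 - 4(518) = 137.

P* = 518, Q* = 137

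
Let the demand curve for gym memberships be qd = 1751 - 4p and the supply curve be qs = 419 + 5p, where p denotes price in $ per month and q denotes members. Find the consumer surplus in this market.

Consumer surplus = 167910.125

Equating demand and supply, 1751 - 4p = 419 + 5p gives 9p = 1332, so p* = 148.
From the demand curve, q* = 1751 - 4(148) = 1159.
Demand choke price (qd = 0): p = 1751/4 = 437.75. Consumer surplus = ½ × (437.75 - 148) × 1159 = 167910.125.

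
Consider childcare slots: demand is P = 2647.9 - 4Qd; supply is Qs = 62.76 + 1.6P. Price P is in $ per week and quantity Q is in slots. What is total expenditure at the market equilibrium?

Total expenditure = 188185.9

Rewriting in direct form: Qd = 661.975 - 0.25P.
At equilibrium Qd = Qs, so 661.975 - 0.25P = 62.76 + 1.6P; collecting terms, 599.215 = 1.85P and P* = 323.9.
From the demand curve, Q* = 661.975 - 0.25(323.9) = 581.
Total expenditure = P* × Q* = 323.9 × 581 = 188185.9.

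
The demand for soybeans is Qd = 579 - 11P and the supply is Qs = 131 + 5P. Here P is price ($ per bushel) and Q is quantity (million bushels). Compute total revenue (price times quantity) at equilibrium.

Set Qd = Qs: 579 - 11P = 131 + 5P, so 448 = 16P and P* = 28.
Plugging P* into demand: Q* = 579 - 11(28) = 271.
Total revenue = P* × Q* = 28 × 271 = 7588.

Total revenue = 7588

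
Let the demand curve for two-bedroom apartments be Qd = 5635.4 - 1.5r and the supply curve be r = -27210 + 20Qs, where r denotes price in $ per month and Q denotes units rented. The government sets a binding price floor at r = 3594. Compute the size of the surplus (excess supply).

Solving each curve for Q: Qs = 1360.5 + 0.05r.
Evaluating both curves at the floor price 3594 gives Qd = 244.4, Qs = 1540.2.
Surplus = Qs - Qd = 1540.2 - 244.4 = 1295.8.

Surplus = 1295.8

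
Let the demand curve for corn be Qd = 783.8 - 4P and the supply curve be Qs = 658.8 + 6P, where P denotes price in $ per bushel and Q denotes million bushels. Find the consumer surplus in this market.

Consumer surplus = 67307.805

At equilibrium Qd = Qs, so 783.8 - 4P = 658.8 + 6P; collecting terms, 125 = 10P and P* = 12.5.
Then Q* = 783.8 - 4(12.5) = 733.8.
Demand choke price (Qd = 0): P = 783.8/4 = 195.95. Consumer surplus = ½ × (195.95 - 12.5) × 733.8 = 67307.805.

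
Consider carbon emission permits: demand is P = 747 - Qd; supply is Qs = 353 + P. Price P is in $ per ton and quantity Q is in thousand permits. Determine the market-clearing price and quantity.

Rewriting in direct form: Qd = 747 - P.
Equating demand and supply, 747 - P = 353 + P gives 2P = 394, so P* = 197.
From the demand curve, Q* = 747 - 197 = 550.

P* = 197, Q* = 550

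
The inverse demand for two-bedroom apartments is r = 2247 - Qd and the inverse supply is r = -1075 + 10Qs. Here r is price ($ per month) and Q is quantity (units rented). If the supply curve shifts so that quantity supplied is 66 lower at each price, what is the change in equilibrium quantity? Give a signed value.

ΔQ = -60

In direct form, Qd = 2247 - r and Qs = 107.5 + 0.1r.
Equating demand and supply, 2247 - r = 107.5 + 0.1r gives 1.1r = 2139.5, so r* = 1945.
Substitute back: Q* = 2247 - 1945 = 302.
After the shift, supply is Qs = 41.5 + 0.1r.
New equilibrium: 2205.5 = 1.1r, so r = 2005 and Q = 242.
ΔQ = 242 - 302 = -60.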